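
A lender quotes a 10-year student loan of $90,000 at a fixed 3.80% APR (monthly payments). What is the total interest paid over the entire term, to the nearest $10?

$18,320

At 3.80% the monthly rate is 0.0031667, so the payment is 90,000 × 0.0031667 / (1 − 1.0031667^−120) = $902.68.
Total paid = 120 × $902.68 = $108,321.60; interest = $108,321.60 − $90,000 = $18,321.60.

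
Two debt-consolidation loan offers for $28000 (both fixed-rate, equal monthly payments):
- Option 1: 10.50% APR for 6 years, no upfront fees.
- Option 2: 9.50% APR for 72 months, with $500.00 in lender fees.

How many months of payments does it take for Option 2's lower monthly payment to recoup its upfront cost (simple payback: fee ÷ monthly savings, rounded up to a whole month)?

Option 1: at 10.50% the monthly rate is 0.0087500, so the payment is 28,000 × 0.0087500 / (1 − 1.0087500^−72) = $525.81.
Option 2: at 9.50% the monthly rate is 0.0079167, so the payment is 28,000 × 0.0079167 / (1 − 1.0079167^−72) = $511.69.
Monthly savings = $525.81 − $511.69 = $14.12.
Break-even = $500.00 / $14.12 = 35.41 → 36 months.

36 months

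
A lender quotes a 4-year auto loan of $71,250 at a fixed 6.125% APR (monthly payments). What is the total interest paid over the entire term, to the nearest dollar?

$9,265

Monthly rate = 6.125%/12 = 0.0051042; payment = 71,250 × 0.0051042 / (1 − (1+0.0051042)^−48) = $1,677.39.
Total paid = 48 × $1,677.39 = $80,514.72; interest = $80,514.72 − $71,250 = $9,264.72.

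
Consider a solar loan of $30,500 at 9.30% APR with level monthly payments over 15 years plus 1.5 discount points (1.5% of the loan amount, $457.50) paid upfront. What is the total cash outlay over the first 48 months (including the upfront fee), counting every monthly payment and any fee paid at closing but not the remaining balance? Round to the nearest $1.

$15,569

At 9.30% the monthly rate is 0.0077500, so the payment is 30,500 × 0.0077500 / (1 − 1.0077500^−180) = $314.82.
Total outlay = 48 × $314.82 + $457.50 = $15,568.86.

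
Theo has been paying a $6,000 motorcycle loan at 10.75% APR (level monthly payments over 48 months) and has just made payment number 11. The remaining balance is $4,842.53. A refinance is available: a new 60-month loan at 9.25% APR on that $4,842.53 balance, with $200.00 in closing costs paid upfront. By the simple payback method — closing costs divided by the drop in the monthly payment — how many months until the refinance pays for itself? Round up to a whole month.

Current payment = 6,000 × 10.75%/12 / (1 − (1+0.0089583)^−48) = $154.35.
Refinanced payment = 4,842.53 × 0.0077083 / (1 − (1+0.0077083)^−60) = $101.11.
Monthly savings = $154.35 − $101.11 = $53.24.
Break-even = $200.00 / $53.24 = 3.76 → 4 months.

4 months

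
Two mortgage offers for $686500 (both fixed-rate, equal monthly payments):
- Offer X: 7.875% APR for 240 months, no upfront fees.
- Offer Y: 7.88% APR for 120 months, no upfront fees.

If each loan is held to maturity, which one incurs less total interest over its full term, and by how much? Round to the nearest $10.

Offer X: monthly rate = 7.875%/12 = 0.0065625; payment = 686,500 × 0.0065625 / (1 − (1+0.0065625)^−240) = $5,688.87.
Total interest on Offer X = 240 × $5,688.87 − $686,500 = $678,828.80.
Offer Y: at 7.88% the monthly rate is 0.0065667, so the payment is 686,500 × 0.0065667 / (1 − 1.0065667^−120) = $8,285.67.
Total interest on Offer Y = 120 × $8,285.67 − $686,500 = $307,780.40.
Offer Y is lower by $371,048.40.

Offer Y by $371,050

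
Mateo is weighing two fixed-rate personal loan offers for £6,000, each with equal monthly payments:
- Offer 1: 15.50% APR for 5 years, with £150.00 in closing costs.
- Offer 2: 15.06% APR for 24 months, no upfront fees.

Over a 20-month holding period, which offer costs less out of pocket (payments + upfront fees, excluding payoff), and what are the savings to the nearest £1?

Offer 1: monthly rate = 15.5%/12 = 0.0129167; payment = 6,000 × 0.0129167 / (1 − (1+0.0129167)^−60) = £144.32.
Offer 2: at 15.06% the monthly rate is 0.0125500, so the payment is 6,000 × 0.0125500 / (1 − 1.0125500^−24) = £291.09.
Over 20 months: Offer 1 costs 20 × £144.32 + £150.00 = £3,036.40; Offer 2 costs 20 × £291.09 = £5,821.80.
Offer 1 is cheaper by £5,821.80 − £3,036.40 = £2,785.40.

Offer 1 by £2,785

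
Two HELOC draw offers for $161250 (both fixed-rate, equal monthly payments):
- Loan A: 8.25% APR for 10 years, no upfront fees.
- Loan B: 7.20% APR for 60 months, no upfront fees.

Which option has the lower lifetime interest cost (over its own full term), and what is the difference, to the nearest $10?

Loan A: at 8.25% the monthly rate is 0.0068750, so the payment is 161,250 × 0.0068750 / (1 − 1.0068750^−120) = $1,977.77.
Total interest on Loan A = 120 × $1,977.77 − $161,250 = $76,082.40.
Loan B: at 7.20% the monthly rate is 0.0060000, so the payment is 161,250 × 0.0060000 / (1 − 1.0060000^−60) = $3,208.18.
Total interest on Loan B = 60 × $3,208.18 − $161,250 = $31,240.80.
Loan B is lower by $44,841.60.

Loan B by $44,840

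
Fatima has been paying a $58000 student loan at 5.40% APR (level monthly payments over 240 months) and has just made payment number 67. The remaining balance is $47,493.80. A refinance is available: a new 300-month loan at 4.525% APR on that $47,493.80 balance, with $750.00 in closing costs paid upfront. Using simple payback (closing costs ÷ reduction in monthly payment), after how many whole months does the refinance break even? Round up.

Current payment = 58,000 × 5.4%/12 / (1 − (1+0.0045000)^−240) = $395.71.
Refinanced payment = 47,493.80 × 0.0037708 / (1 − (1+0.0037708)^−300) = $264.66.
Monthly savings = $395.71 − $264.66 = $131.05.
Break-even = $750.00 / $131.05 = 5.72 → 6 months.

6 months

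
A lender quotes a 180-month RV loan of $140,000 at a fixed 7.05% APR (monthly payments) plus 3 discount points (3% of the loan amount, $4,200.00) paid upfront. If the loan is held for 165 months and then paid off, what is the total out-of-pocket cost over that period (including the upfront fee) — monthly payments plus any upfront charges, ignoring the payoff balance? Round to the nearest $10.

$212,480

At 7.05% the monthly rate is 0.0058750, so the payment is 140,000 × 0.0058750 / (1 − 1.0058750^−180) = $1,262.28.
Total outlay = 165 × $1,262.28 + $4,200.00 = $212,476.20.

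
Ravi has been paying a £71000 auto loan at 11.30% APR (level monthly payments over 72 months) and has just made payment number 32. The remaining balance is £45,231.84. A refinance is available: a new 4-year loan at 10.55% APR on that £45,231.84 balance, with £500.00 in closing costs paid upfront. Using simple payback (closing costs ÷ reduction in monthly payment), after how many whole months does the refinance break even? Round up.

3 months

Current payment = 71,000 × 11.3%/12 / (1 − (1+0.0094167)^−72) = £1,362.35.
Refinanced payment = 45,231.84 × 0.0087917 / (1 − (1+0.0087917)^−48) = £1,159.18.
Monthly savings = £1,362.35 − £1,159.18 = £203.17.
Break-even = £500.00 / £203.17 = 2.46 → 3 months.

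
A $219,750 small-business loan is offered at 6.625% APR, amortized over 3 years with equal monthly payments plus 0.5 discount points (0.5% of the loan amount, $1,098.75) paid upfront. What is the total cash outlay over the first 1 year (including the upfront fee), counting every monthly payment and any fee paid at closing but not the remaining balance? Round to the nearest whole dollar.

$82,070

Monthly rate = 6.625%/12 = 0.0055208; payment = 219,750 × 0.0055208 / (1 − (1+0.0055208)^−36) = $6,747.63.
Total outlay = 12 × $6,747.63 + $1,098.75 = $82,070.31.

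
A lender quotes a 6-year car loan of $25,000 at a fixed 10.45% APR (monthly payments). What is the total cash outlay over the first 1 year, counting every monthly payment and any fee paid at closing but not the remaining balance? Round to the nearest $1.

$5,626

Monthly rate = 10.45%/12 = 0.0087083; payment = 25,000 × 0.0087083 / (1 − (1+0.0087083)^−72) = $468.84.
Total outlay = 12 × $468.84 = $5,626.08.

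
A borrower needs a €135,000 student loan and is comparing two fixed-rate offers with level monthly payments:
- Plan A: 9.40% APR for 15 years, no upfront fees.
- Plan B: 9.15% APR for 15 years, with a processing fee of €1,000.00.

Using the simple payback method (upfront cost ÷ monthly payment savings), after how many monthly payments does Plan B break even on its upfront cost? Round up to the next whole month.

50 months

Plan A: at 9.40% the monthly rate is 0.0078333, so the payment is 135,000 × 0.0078333 / (1 − 1.0078333^−180) = €1,401.57.
Plan B: monthly rate = 9.15%/12 = 0.0076250; payment = 135,000 × 0.0076250 / (1 − (1+0.0076250)^−180) = €1,381.33.
Monthly savings = €1,401.57 − €1,381.33 = €20.24.
Break-even = €1,000.00 / €20.24 = 49.41 → 50 months.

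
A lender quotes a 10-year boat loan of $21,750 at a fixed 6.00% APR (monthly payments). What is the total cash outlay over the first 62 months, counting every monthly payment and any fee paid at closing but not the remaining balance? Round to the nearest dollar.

At 6.00% the monthly rate is 0.0050000, so the payment is 21,750 × 0.0050000 / (1 − 1.0050000^−120) = $241.47.
Total outlay = 62 × $241.47 = $14,971.14.

$14,971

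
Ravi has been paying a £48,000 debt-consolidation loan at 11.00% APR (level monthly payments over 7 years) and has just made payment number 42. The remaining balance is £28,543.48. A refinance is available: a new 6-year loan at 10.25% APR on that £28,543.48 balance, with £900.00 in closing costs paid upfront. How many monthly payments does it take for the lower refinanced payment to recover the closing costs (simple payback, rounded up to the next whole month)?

Current payment = 48,000 × 11%/12 / (1 − (1+0.0091667)^−84) = £821.88.
Refinanced payment = 28,543.48 × 0.0085417 / (1 − (1+0.0085417)^−72) = £532.40.
Monthly savings = £821.88 − £532.40 = £289.48.
Break-even = £900.00 / £289.48 = 3.11 → 4 months.

4 months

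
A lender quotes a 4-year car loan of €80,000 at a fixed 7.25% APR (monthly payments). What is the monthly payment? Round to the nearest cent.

At 7.25% the monthly rate is 0.0060417, so the payment is 80,000 × 0.0060417 / (1 − 1.0060417^−48) = €1,924.99.

€1,924.99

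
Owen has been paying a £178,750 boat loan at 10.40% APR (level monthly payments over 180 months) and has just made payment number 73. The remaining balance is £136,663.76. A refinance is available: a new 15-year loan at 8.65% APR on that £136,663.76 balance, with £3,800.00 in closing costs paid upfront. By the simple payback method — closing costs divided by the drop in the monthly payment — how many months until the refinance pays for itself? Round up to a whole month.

Current payment = 178,750 × 10.4%/12 / (1 − (1+0.0086667)^−180) = £1,964.83.
Refinanced payment = 136,663.76 × 0.0072083 / (1 − (1+0.0072083)^−180) = £1,357.83.
Monthly savings = £1,964.83 − £1,357.83 = £607.00.
Break-even = £3,800.00 / £607.00 = 6.26 → 7 months.

7 months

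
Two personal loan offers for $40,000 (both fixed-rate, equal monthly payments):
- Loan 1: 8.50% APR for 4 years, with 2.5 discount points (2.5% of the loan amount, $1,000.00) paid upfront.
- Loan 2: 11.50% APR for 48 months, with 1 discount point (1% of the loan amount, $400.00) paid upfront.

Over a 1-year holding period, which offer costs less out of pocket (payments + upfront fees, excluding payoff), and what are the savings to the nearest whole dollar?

Loan 1 by $92

Loan 1: monthly rate = 8.5%/12 = 0.0070833; payment = 40,000 × 0.0070833 / (1 − (1+0.0070833)^−48) = $985.93.
Loan 2: at 11.50% the monthly rate is 0.0095833, so the payment is 40,000 × 0.0095833 / (1 − 1.0095833^−48) = $1,043.56.
Over 12 months: Loan 1 costs 12 × $985.93 + $1,000.00 = $12,831.16; Loan 2 costs 12 × $1,043.56 + $400.00 = $12,922.72.
Loan 1 is cheaper by $12,922.72 − $12,831.16 = $91.56.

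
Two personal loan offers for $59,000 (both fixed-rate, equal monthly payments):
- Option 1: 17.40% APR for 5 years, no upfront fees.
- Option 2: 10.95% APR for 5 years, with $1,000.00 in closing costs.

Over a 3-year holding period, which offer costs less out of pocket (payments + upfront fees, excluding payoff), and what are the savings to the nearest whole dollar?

Option 1: monthly rate = 17.4%/12 = 0.0145000; payment = 59,000 × 0.0145000 / (1 − (1+0.0145000)^−60) = $1,479.02.
Option 2: at 10.95% the monthly rate is 0.0091250, so the payment is 59,000 × 0.0091250 / (1 − 1.0091250^−60) = $1,281.33.
Over 36 months: Option 1 costs 36 × $1,479.02 = $53,244.72; Option 2 costs 36 × $1,281.33 + $1,000.00 = $47,127.88.
Option 2 is cheaper by $53,244.72 − $47,127.88 = $6,116.84.

Option 2 by $6,117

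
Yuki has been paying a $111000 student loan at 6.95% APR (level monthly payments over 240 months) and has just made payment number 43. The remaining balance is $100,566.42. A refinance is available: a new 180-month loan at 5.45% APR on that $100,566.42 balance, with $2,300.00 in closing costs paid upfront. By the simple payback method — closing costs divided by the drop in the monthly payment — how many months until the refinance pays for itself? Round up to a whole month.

Current payment = 111,000 × 6.95%/12 / (1 − (1+0.0057917)^−240) = $857.25.
Refinanced payment = 100,566.42 × 0.0045417 / (1 − (1+0.0045417)^−180) = $819.05.
Monthly savings = $857.25 − $819.05 = $38.20.
Break-even = $2,300.00 / $38.20 = 60.21 → 61 months.

61 months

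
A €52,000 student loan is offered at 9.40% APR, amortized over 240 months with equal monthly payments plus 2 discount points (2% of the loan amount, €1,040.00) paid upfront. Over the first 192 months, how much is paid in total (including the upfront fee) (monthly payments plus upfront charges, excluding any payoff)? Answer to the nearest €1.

Monthly rate = 9.4%/12 = 0.0078333; payment = 52,000 × 0.0078333 / (1 − (1+0.0078333)^−240) = €481.32.
Total outlay = 192 × €481.32 + €1,040.00 = €93,453.44.

€93,453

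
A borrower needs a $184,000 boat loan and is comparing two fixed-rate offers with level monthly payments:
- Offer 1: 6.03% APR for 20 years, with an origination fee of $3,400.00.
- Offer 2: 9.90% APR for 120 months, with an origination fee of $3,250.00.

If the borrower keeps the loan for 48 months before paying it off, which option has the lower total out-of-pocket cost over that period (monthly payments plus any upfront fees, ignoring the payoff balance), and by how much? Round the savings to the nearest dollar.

Offer 1: at 6.03% the monthly rate is 0.0050250, so the payment is 184,000 × 0.0050250 / (1 − 1.0050250^−240) = $1,321.42.
Offer 2: monthly rate = 9.9%/12 = 0.0082500; payment = 184,000 × 0.0082500 / (1 − (1+0.0082500)^−120) = $2,421.40.
Over 48 months: Offer 1 costs 48 × $1,321.42 + $3,400.00 = $66,828.16; Offer 2 costs 48 × $2,421.40 + $3,250.00 = $119,477.20.
Offer 1 is cheaper by $119,477.20 − $66,828.16 = $52,649.04.

Offer 1 by $52,649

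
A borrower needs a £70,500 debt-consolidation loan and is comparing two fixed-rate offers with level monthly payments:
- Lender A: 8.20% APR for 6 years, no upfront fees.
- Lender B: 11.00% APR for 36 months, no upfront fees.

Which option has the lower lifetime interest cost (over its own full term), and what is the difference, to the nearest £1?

Lender B by £6,404

Lender A: at 8.20% the monthly rate is 0.0068333, so the payment is 70,500 × 0.0068333 / (1 − 1.0068333^−72) = £1,242.99.
Total interest on Lender A = 72 × £1,242.99 − £70,500 = £18,995.28.
Lender B: monthly rate = 11%/12 = 0.0091667; payment = 70,500 × 0.0091667 / (1 − (1+0.0091667)^−36) = £2,308.08.
Total interest on Lender B = 36 × £2,308.08 − £70,500 = £12,590.88.
Lender B is lower by £6,404.40.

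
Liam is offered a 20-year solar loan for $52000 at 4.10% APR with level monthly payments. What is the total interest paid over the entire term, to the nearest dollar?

Monthly rate = 4.1%/12 = 0.0034167; payment = 52,000 × 0.0034167 / (1 − (1+0.0034167)^−240) = $317.86.
Total paid = 240 × $317.86 = $76,286.40; interest = $76,286.40 − $52,000 = $24,286.40.

$24,286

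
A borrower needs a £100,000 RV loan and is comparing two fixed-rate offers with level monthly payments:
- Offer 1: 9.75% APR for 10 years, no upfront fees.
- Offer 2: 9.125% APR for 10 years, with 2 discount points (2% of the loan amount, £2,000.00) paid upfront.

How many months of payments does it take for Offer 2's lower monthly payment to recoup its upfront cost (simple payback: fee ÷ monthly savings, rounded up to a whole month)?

Offer 1: at 9.75% the monthly rate is 0.0081250, so the payment is 100,000 × 0.0081250 / (1 − 1.0081250^−120) = £1,307.70.
Offer 2: monthly rate = 9.125%/12 = 0.0076042; payment = 100,000 × 0.0076042 / (1 − (1+0.0076042)^−120) = £1,273.53.
Monthly savings = £1,307.70 − £1,273.53 = £34.17.
Break-even = £2,000.00 / £34.17 = 58.53 → 59 months.

59 months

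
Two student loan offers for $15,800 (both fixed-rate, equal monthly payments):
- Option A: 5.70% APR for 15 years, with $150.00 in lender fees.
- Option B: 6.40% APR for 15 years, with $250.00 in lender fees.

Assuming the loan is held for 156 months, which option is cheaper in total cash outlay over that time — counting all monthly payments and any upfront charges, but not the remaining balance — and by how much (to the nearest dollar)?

Option A: at 5.70% the monthly rate is 0.0047500, so the payment is 15,800 × 0.0047500 / (1 − 1.0047500^−180) = $130.78.
Option B: monthly rate = 6.4%/12 = 0.0053333; payment = 15,800 × 0.0053333 / (1 − (1+0.0053333)^−180) = $136.77.
Over 156 months: Option A costs 156 × $130.78 + $150.00 = $20,551.68; Option B costs 156 × $136.77 + $250.00 = $21,586.12.
Option A is cheaper by $21,586.12 − $20,551.68 = $1,034.44.

Option A by $1,034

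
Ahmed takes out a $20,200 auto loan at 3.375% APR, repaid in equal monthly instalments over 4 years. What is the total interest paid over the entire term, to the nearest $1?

At 3.375% the monthly rate is 0.0028125, so the payment is 20,200 × 0.0028125 / (1 − 1.0028125^−48) = $450.47.
Total paid = 48 × $450.47 = $21,622.56; interest = $21,622.56 − $20,200 = $1,422.56.

$1,423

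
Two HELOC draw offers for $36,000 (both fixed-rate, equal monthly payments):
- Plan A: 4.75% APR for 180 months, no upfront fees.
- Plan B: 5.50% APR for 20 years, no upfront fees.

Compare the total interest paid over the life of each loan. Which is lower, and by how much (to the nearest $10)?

Plan A by $9,030

Plan A: at 4.75% the monthly rate is 0.0039583, so the payment is 36,000 × 0.0039583 / (1 − 1.0039583^−180) = $280.02.
Total interest on Plan A = 180 × $280.02 − $36,000 = $14,403.60.
Plan B: at 5.50% the monthly rate is 0.0045833, so the payment is 36,000 × 0.0045833 / (1 − 1.0045833^−240) = $247.64.
Total interest on Plan B = 240 × $247.64 − $36,000 = $23,433.60.
Plan A is lower by $9,030.00.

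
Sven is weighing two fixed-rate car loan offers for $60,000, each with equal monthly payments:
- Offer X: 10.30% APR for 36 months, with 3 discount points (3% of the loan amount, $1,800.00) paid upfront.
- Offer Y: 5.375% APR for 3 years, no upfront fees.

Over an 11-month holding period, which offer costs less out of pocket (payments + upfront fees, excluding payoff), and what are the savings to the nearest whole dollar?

Offer Y by $3,297

Offer X: at 10.30% the monthly rate is 0.0085833, so the payment is 60,000 × 0.0085833 / (1 − 1.0085833^−36) = $1,944.49.
Offer Y: monthly rate = 5.375%/12 = 0.0044792; payment = 60,000 × 0.0044792 / (1 − (1+0.0044792)^−36) = $1,808.37.
Over 11 months: Offer X costs 11 × $1,944.49 + $1,800.00 = $23,189.39; Offer Y costs 11 × $1,808.37 = $19,892.07.
Offer Y is cheaper by $23,189.39 − $19,892.07 = $3,297.32.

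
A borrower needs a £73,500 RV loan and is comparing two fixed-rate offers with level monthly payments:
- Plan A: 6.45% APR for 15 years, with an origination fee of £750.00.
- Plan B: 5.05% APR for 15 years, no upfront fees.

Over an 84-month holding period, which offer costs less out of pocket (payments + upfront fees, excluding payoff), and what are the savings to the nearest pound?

Plan A: monthly rate = 6.45%/12 = 0.0053750; payment = 73,500 × 0.0053750 / (1 − (1+0.0053750)^−180) = £638.25.
Plan B: at 5.05% the monthly rate is 0.0042083, so the payment is 73,500 × 0.0042083 / (1 − 1.0042083^−180) = £583.15.
Over 84 months: Plan A costs 84 × £638.25 + £750.00 = £54,363.00; Plan B costs 84 × £583.15 = £48,984.60.
Plan B is cheaper by £54,363.00 − £48,984.60 = £5,378.40.

Plan B by £5,378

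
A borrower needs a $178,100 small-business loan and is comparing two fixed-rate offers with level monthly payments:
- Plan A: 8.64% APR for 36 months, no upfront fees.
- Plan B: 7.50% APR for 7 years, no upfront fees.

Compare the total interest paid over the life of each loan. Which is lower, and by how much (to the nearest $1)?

Plan A: monthly rate = 8.64%/12 = 0.0072000; payment = 178,100 × 0.0072000 / (1 − (1+0.0072000)^−36) = $5,633.74.
Total interest on Plan A = 36 × $5,633.74 − $178,100 = $24,714.64.
Plan B: at 7.50% the monthly rate is 0.0062500, so the payment is 178,100 × 0.0062500 / (1 − 1.0062500^−84) = $2,731.75.
Total interest on Plan B = 84 × $2,731.75 − $178,100 = $51,367.00.
Plan A is lower by $26,652.36.

Plan A by $26,652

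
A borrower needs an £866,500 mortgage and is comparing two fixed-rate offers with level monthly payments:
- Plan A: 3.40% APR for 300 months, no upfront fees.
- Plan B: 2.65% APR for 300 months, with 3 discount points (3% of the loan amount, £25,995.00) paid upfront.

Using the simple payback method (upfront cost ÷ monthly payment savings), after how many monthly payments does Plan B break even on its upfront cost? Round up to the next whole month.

Plan A: monthly rate = 3.4%/12 = 0.0028333; payment = 866,500 × 0.0028333 / (1 − (1+0.0028333)^−300) = £4,291.57.
Plan B: at 2.65% the monthly rate is 0.0022083, so the payment is 866,500 × 0.0022083 / (1 − 1.0022083^−300) = £3,953.05.
Monthly savings = £4,291.57 − £3,953.05 = £338.52.
Break-even = £25,995.00 / £338.52 = 76.79 → 77 months.

77 months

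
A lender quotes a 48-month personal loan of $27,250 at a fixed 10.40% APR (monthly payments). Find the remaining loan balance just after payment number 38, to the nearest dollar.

$6,643

With monthly rate i = 10.4%/12 = 0.0086667, the balance after k of n payments is P · [(1+i)^n − (1+i)^k] / [(1+i)^n − 1].
(1+0.0086667)^48 = 1.51317135 and (1+0.0086667)^38 = 1.38807017, so the balance is 27,250 × (1.51317135 − 1.38807017) / (1.51317135 − 1) = $6,643.02.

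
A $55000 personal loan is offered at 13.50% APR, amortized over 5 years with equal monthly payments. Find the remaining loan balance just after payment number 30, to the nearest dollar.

$32,072

With monthly rate i = 13.5%/12 = 0.0112500, the balance after k of n payments is P · [(1+i)^n − (1+i)^k] / [(1+i)^n − 1].
(1+0.0112500)^60 = 1.95664518 and (1+0.0112500)^30 = 1.39880134, so the balance is 55,000 × (1.95664518 − 1.39880134) / (1.95664518 − 1) = $32,071.88.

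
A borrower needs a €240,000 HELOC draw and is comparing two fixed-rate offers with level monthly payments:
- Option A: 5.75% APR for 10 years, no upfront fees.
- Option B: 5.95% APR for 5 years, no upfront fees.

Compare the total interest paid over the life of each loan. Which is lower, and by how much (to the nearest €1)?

Option B by €38,078

Option A: monthly rate = 5.75%/12 = 0.0047917; payment = 240,000 × 0.0047917 / (1 − (1+0.0047917)^−120) = €2,634.46.
Total interest on Option A = 120 × €2,634.46 − €240,000 = €76,135.20.
Option B: at 5.95% the monthly rate is 0.0049583, so the payment is 240,000 × 0.0049583 / (1 − 1.0049583^−60) = €4,634.29.
Total interest on Option B = 60 × €4,634.29 − €240,000 = €38,057.40.
Option B is lower by €38,077.80.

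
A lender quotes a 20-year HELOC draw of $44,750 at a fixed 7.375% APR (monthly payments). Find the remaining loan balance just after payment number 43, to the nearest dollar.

With monthly rate i = 7.375%/12 = 0.0061458, the balance after k of n payments is P · [(1+i)^n − (1+i)^k] / [(1+i)^n − 1].
(1+0.0061458)^240 = 4.35134909 and (1+0.0061458)^43 = 1.30142792, so the balance is 44,750 × (4.35134909 − 1.30142792) / (4.35134909 − 1) = $40,725.08.

$40,725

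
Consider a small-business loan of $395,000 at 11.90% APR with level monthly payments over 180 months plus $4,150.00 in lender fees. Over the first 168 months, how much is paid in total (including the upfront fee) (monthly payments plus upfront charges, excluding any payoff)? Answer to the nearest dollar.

$796,317

Monthly rate = 11.9%/12 = 0.0099167; payment = 395,000 × 0.0099167 / (1 − (1+0.0099167)^−180) = $4,715.28.
Total outlay = 168 × $4,715.28 + $4,150.00 = $796,317.04.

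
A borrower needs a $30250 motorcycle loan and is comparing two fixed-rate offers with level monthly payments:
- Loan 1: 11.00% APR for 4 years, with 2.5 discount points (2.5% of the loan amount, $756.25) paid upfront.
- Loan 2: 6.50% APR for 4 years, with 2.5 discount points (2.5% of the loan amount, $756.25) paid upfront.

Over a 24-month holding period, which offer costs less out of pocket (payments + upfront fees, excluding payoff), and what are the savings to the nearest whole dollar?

Loan 1: at 11.00% the monthly rate is 0.0091667, so the payment is 30,250 × 0.0091667 / (1 − 1.0091667^−48) = $781.83.
Loan 2: at 6.50% the monthly rate is 0.0054167, so the payment is 30,250 × 0.0054167 / (1 − 1.0054167^−48) = $717.38.
Over 24 months: Loan 1 costs 24 × $781.83 + $756.25 = $19,520.17; Loan 2 costs 24 × $717.38 + $756.25 = $17,973.37.
Loan 2 is cheaper by $19,520.17 − $17,973.37 = $1,546.80.

Loan 2 by $1,547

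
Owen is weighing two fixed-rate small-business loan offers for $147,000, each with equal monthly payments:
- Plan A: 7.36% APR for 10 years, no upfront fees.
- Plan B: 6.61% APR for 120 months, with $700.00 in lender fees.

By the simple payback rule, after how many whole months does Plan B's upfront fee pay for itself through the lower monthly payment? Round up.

13 months

Plan A: at 7.36% the monthly rate is 0.0061333, so the payment is 147,000 × 0.0061333 / (1 − 1.0061333^−120) = $1,734.19.
Plan B: at 6.61% the monthly rate is 0.0055083, so the payment is 147,000 × 0.0055083 / (1 − 1.0055083^−120) = $1,677.39.
Monthly savings = $1,734.19 − $1,677.39 = $56.80.
Break-even = $700.00 / $56.80 = 12.32 → 13 months.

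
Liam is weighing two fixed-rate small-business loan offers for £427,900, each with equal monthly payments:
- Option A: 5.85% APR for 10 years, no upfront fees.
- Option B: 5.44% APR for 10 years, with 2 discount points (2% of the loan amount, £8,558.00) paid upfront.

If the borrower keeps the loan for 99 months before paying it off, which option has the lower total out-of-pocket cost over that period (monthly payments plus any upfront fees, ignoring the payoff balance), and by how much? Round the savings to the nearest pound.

Option A: at 5.85% the monthly rate is 0.0048750, so the payment is 427,900 × 0.0048750 / (1 − 1.0048750^−120) = £4,718.40.
Option B: monthly rate = 5.44%/12 = 0.0045333; payment = 427,900 × 0.0045333 / (1 − (1+0.0045333)^−120) = £4,631.13.
Over 99 months: Option A costs 99 × £4,718.40 = £467,121.60; Option B costs 99 × £4,631.13 + £8,558.00 = £467,039.87.
Option B is cheaper by £467,121.60 − £467,039.87 = £81.73.

Option B by £82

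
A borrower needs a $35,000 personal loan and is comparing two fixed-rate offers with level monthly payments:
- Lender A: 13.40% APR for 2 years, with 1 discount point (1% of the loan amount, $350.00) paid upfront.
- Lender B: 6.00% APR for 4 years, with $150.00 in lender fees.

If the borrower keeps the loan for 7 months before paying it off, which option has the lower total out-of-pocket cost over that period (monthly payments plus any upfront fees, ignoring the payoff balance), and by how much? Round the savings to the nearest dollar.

Lender A: monthly rate = 13.4%/12 = 0.0111667; payment = 35,000 × 0.0111667 / (1 − (1+0.0111667)^−24) = $1,670.55.
Lender B: monthly rate = 6%/12 = 0.0050000; payment = 35,000 × 0.0050000 / (1 − (1+0.0050000)^−48) = $821.98.
Over 7 months: Lender A costs 7 × $1,670.55 + $350.00 = $12,043.85; Lender B costs 7 × $821.98 + $150.00 = $5,903.86.
Lender B is cheaper by $12,043.85 − $5,903.86 = $6,139.99.

Lender B by $6,140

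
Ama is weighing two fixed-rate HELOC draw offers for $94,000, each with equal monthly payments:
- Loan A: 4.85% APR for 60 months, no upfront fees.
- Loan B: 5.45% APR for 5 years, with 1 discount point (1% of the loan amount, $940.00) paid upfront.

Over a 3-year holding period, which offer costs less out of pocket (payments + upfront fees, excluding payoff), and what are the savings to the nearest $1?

Loan A: monthly rate = 4.85%/12 = 0.0040417; payment = 94,000 × 0.0040417 / (1 − (1+0.0040417)^−60) = $1,767.44.
Loan B: monthly rate = 5.45%/12 = 0.0045417; payment = 94,000 × 0.0045417 / (1 − (1+0.0045417)^−60) = $1,793.34.
Over 36 months: Loan A costs 36 × $1,767.44 = $63,627.84; Loan B costs 36 × $1,793.34 + $940.00 = $65,500.24.
Loan A is cheaper by $65,500.24 − $63,627.84 = $1,872.40.

Loan A by $1,872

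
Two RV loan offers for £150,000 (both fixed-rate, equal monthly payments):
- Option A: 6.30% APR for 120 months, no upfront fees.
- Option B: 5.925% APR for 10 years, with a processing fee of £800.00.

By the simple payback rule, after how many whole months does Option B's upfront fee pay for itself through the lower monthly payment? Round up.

Option A: monthly rate = 6.3%/12 = 0.0052500; payment = 150,000 × 0.0052500 / (1 − (1+0.0052500)^−120) = £1,688.00.
Option B: at 5.925% the monthly rate is 0.0049375, so the payment is 150,000 × 0.0049375 / (1 − 1.0049375^−120) = £1,659.66.
Monthly savings = £1,688.00 − £1,659.66 = £28.34.
Break-even = £800.00 / £28.34 = 28.23 → 29 months.

29 months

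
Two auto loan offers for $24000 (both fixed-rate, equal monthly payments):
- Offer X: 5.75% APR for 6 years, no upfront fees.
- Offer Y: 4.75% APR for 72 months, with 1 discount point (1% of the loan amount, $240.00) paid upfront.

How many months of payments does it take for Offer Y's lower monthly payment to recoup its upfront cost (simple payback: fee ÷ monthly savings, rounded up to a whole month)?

Offer X: at 5.75% the monthly rate is 0.0047917, so the payment is 24,000 × 0.0047917 / (1 − 1.0047917^−72) = $394.92.
Offer Y: monthly rate = 4.75%/12 = 0.0039583; payment = 24,000 × 0.0039583 / (1 − (1+0.0039583)^−72) = $383.74.
Monthly savings = $394.92 − $383.74 = $11.18.
Break-even = $240.00 / $11.18 = 21.47 → 22 months.

22 months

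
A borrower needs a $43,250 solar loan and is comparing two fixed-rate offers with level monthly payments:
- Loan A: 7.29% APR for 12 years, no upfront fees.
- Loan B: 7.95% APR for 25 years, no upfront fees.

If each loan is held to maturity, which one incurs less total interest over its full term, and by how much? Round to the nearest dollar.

Loan A by $34,699

Loan A: monthly rate = 7.29%/12 = 0.0060750; payment = 43,250 × 0.0060750 / (1 − (1+0.0060750)^−144) = $451.49.
Total interest on Loan A = 144 × $451.49 − $43,250 = $21,764.56.
Loan B: monthly rate = 7.95%/12 = 0.0066250; payment = 43,250 × 0.0066250 / (1 − (1+0.0066250)^−300) = $332.38.
Total interest on Loan B = 300 × $332.38 − $43,250 = $56,464.00.
Loan A is lower by $34,699.44.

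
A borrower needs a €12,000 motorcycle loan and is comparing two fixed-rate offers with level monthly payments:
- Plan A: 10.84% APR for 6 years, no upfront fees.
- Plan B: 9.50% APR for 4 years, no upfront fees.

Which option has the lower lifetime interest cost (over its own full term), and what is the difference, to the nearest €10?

Plan B by €1,900

Plan A: monthly rate = 10.84%/12 = 0.0090333; payment = 12,000 × 0.0090333 / (1 − (1+0.0090333)^−72) = €227.43.
Total interest on Plan A = 72 × €227.43 − €12,000 = €4,374.96.
Plan B: at 9.50% the monthly rate is 0.0079167, so the payment is 12,000 × 0.0079167 / (1 − 1.0079167^−48) = €301.48.
Total interest on Plan B = 48 × €301.48 − €12,000 = €2,471.04.
Plan B is lower by €1,903.92.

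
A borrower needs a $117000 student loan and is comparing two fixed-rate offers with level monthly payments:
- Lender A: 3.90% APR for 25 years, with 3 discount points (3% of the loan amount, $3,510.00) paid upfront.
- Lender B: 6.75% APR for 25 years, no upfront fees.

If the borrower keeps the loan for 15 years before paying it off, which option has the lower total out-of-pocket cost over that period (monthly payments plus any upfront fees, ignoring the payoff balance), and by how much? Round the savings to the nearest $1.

Lender A by $31,993

Lender A: at 3.90% the monthly rate is 0.0032500, so the payment is 117,000 × 0.0032500 / (1 − 1.0032500^−300) = $611.13.
Lender B: at 6.75% the monthly rate is 0.0056250, so the payment is 117,000 × 0.0056250 / (1 − 1.0056250^−300) = $808.37.
Over 180 months: Lender A costs 180 × $611.13 + $3,510.00 = $113,513.40; Lender B costs 180 × $808.37 = $145,506.60.
Lender A is cheaper by $145,506.60 − $113,513.40 = $31,993.20.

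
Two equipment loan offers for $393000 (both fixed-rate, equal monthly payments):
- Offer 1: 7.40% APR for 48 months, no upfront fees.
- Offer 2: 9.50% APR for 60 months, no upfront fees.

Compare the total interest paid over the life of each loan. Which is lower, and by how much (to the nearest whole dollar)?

Offer 1 by $39,993

Offer 1: monthly rate = 7.4%/12 = 0.0061667; payment = 393,000 × 0.0061667 / (1 − (1+0.0061667)^−48) = $9,483.98.
Total interest on Offer 1 = 48 × $9,483.98 − $393,000 = $62,231.04.
Offer 2: at 9.50% the monthly rate is 0.0079167, so the payment is 393,000 × 0.0079167 / (1 − 1.0079167^−60) = $8,253.73.
Total interest on Offer 2 = 60 × $8,253.73 − $393,000 = $102,223.80.
Offer 1 is lower by $39,992.76.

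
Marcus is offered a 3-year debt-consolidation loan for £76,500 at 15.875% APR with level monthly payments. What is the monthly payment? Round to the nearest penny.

£2,684.79

Monthly rate = 15.875%/12 = 0.0132292; payment = 76,500 × 0.0132292 / (1 − (1+0.0132292)^−36) = £2,684.79.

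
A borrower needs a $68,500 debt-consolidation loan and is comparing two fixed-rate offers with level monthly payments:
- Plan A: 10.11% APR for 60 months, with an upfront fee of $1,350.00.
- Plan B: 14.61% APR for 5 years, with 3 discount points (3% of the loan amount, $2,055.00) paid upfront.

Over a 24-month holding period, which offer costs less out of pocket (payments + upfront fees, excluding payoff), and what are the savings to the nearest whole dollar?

Plan A by $4,461

Plan A: at 10.11% the monthly rate is 0.0084250, so the payment is 68,500 × 0.0084250 / (1 − 1.0084250^−60) = $1,459.13.
Plan B: at 14.61% the monthly rate is 0.0121750, so the payment is 68,500 × 0.0121750 / (1 − 1.0121750^−60) = $1,615.62.
Over 24 months: Plan A costs 24 × $1,459.13 + $1,350.00 = $36,369.12; Plan B costs 24 × $1,615.62 + $2,055.00 = $40,829.88.
Plan A is cheaper by $40,829.88 − $36,369.12 = $4,460.76.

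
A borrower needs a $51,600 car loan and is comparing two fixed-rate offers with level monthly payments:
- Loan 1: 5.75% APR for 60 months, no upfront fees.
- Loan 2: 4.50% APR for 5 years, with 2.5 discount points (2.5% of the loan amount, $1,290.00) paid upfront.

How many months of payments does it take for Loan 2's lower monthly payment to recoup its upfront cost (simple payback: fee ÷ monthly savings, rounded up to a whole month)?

Loan 1: at 5.75% the monthly rate is 0.0047917, so the payment is 51,600 × 0.0047917 / (1 − 1.0047917^−60) = $991.59.
Loan 2: at 4.50% the monthly rate is 0.0037500, so the payment is 51,600 × 0.0037500 / (1 − 1.0037500^−60) = $961.98.
Monthly savings = $991.59 − $961.98 = $29.61.
Break-even = $1,290.00 / $29.61 = 43.57 → 44 months.

44 months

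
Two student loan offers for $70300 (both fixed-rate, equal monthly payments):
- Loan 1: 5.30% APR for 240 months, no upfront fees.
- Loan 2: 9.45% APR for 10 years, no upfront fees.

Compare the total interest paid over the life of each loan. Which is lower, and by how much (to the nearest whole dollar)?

Loan 2 by $5,234

Loan 1: at 5.30% the monthly rate is 0.0044167, so the payment is 70,300 × 0.0044167 / (1 − 1.0044167^−240) = $475.68.
Total interest on Loan 1 = 240 × $475.68 − $70,300 = $43,863.20.
Loan 2: monthly rate = 9.45%/12 = 0.0078750; payment = 70,300 × 0.0078750 / (1 − (1+0.0078750)^−120) = $907.74.
Total interest on Loan 2 = 120 × $907.74 − $70,300 = $38,628.80.
Loan 2 is lower by $5,234.40.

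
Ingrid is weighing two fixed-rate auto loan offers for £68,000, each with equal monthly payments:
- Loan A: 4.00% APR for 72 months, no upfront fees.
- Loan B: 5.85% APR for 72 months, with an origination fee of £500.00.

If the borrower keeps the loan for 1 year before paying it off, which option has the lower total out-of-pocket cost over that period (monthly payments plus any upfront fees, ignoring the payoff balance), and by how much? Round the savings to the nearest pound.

Loan A by £1,199

Loan A: at 4.00% the monthly rate is 0.0033333, so the payment is 68,000 × 0.0033333 / (1 − 1.0033333^−72) = £1,063.87.
Loan B: monthly rate = 5.85%/12 = 0.0048750; payment = 68,000 × 0.0048750 / (1 − (1+0.0048750)^−72) = £1,122.15.
Over 12 months: Loan A costs 12 × £1,063.87 = £12,766.44; Loan B costs 12 × £1,122.15 + £500.00 = £13,965.80.
Loan A is cheaper by £13,965.80 − £12,766.44 = £1,199.36.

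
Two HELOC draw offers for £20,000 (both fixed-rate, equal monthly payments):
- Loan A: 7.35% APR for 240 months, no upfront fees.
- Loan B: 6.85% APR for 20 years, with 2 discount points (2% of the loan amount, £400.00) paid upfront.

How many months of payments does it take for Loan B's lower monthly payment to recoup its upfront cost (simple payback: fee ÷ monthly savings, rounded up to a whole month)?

Loan A: monthly rate = 7.35%/12 = 0.0061250; payment = 20,000 × 0.0061250 / (1 − (1+0.0061250)^−240) = £159.29.
Loan B: monthly rate = 6.85%/12 = 0.0057083; payment = 20,000 × 0.0057083 / (1 − (1+0.0057083)^−240) = £153.26.
Monthly savings = £159.29 − £153.26 = £6.03.
Break-even = £400.00 / £6.03 = 66.33 → 67 months.

67 months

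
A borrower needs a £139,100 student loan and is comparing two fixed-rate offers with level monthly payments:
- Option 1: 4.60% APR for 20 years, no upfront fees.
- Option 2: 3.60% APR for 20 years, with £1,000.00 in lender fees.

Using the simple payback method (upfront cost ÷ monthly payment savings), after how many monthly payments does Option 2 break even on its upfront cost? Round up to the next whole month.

14 months

Option 1: at 4.60% the monthly rate is 0.0038333, so the payment is 139,100 × 0.0038333 / (1 − 1.0038333^−240) = £887.54.
Option 2: monthly rate = 3.6%/12 = 0.0030000; payment = 139,100 × 0.0030000 / (1 − (1+0.0030000)^−240) = £813.89.
Monthly savings = £887.54 − £813.89 = £73.65.
Break-even = £1,000.00 / £73.65 = 13.58 → 14 months.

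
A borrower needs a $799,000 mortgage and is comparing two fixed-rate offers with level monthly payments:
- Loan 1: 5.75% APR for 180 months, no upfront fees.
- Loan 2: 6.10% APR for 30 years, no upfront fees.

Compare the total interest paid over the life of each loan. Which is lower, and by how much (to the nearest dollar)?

Loan 1: monthly rate = 5.75%/12 = 0.0047917; payment = 799,000 × 0.0047917 / (1 − (1+0.0047917)^−180) = $6,634.98.
Total interest on Loan 1 = 180 × $6,634.98 − $799,000 = $395,296.40.
Loan 2: monthly rate = 6.1%/12 = 0.0050833; payment = 799,000 × 0.0050833 / (1 − (1+0.0050833)^−360) = $4,841.90.
Total interest on Loan 2 = 360 × $4,841.90 − $799,000 = $944,084.00.
Loan 1 is lower by $548,787.60.

Loan 1 by $548,788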